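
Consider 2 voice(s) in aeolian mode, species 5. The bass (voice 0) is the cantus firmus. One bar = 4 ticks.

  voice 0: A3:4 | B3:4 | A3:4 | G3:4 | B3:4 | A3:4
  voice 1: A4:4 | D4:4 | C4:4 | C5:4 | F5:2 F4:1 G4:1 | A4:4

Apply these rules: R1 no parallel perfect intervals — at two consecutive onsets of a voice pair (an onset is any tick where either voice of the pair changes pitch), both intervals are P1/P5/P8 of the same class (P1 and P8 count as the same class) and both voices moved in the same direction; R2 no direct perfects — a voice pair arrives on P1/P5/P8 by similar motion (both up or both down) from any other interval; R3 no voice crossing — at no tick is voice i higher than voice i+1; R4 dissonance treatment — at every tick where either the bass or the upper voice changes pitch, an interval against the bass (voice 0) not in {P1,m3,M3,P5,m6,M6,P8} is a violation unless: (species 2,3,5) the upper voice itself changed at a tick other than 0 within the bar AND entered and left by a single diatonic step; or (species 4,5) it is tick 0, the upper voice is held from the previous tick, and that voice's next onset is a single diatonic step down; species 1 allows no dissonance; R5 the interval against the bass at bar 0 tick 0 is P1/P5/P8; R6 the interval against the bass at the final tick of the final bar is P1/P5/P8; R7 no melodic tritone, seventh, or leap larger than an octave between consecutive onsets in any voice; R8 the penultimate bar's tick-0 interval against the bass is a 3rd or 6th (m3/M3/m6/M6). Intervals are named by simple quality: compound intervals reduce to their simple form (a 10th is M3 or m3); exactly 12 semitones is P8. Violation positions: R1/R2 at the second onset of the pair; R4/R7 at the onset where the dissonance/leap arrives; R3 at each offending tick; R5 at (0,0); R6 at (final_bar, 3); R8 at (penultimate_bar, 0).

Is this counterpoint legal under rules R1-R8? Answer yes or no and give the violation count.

bar 0: v0=A3 v1=A4 (P8)
bar 1: v0=B3 v1=D4 (m3)
bar 2: v0=A3 v1=C4 (m3)
bar 3: v0=G3 v1=C5 (P4)
bar 4: v0=B3 v1=F5 (TT)
bar 5: v0=A3 v1=A4 (P8)
  R4 @ bar3.0: G3/C5 P4 untreated
  R4 @ bar4.0: B3/F5 TT untreated
  R8 @ bar4.0: penult TT not 3rd/6th
  R4 @ bar4.2: B3/F4 TT untreated

No (4 violations)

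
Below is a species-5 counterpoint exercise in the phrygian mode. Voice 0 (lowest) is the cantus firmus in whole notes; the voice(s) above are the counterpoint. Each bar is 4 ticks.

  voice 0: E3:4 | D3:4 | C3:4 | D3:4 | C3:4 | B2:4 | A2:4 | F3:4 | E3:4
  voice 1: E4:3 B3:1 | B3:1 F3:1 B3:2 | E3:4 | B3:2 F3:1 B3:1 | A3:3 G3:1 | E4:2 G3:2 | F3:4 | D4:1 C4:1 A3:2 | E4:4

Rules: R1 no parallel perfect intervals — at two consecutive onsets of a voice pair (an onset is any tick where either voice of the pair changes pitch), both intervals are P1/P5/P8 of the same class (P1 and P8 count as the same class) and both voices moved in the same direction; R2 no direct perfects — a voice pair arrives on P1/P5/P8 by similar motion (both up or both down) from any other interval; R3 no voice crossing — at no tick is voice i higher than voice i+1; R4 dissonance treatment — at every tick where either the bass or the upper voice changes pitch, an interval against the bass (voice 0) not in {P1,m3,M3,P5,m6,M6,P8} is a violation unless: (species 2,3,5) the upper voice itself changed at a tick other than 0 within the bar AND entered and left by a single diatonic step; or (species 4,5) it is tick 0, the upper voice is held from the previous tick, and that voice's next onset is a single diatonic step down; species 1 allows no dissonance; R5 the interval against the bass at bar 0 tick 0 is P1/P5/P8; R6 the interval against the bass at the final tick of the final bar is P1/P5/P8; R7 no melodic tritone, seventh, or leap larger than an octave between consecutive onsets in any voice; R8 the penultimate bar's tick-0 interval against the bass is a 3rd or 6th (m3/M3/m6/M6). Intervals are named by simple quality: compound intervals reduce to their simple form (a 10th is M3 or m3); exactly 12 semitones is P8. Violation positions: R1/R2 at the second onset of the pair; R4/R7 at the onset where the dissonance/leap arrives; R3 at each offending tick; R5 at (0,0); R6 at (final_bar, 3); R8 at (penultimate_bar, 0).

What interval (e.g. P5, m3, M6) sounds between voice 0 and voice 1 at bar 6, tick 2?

voice 0=A2 voice 1=F3 -> m6

m6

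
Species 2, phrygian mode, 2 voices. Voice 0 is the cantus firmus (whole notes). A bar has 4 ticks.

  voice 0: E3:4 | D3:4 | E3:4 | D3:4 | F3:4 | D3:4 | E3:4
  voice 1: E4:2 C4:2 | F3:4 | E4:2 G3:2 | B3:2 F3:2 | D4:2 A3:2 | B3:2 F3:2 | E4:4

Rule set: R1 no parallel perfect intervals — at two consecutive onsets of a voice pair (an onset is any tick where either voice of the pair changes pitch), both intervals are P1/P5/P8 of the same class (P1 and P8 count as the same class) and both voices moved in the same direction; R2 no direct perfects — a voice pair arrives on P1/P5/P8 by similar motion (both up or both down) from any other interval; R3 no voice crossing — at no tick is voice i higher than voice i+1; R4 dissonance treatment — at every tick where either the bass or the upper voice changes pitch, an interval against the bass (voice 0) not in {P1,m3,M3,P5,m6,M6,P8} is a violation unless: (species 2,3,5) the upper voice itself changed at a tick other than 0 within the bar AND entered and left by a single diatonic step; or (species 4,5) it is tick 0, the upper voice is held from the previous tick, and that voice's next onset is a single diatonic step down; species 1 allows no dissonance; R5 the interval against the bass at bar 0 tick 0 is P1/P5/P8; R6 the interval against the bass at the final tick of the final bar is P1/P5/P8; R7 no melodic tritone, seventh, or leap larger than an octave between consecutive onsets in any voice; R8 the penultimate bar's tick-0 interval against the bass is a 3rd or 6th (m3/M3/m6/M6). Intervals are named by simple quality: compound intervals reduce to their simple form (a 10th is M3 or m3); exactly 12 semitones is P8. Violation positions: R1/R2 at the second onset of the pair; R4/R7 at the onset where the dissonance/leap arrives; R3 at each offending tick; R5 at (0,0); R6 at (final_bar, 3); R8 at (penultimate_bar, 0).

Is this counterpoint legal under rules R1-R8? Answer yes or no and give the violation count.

bar 0: v0=E3 v1=E4 (P8)
bar 1: v0=D3 v1=F3 (m3)
bar 2: v0=E3 v1=E4 (P8)
bar 3: v0=D3 v1=B3 (M6)
bar 4: v0=F3 v1=D4 (M6)
bar 5: v0=D3 v1=B3 (M6)
bar 6: v0=E3 v1=E4 (P8)
  R2 @ bar2.0: D3/F3 m3 -> E3/E4 P8 similar
  R7 @ bar2.0: F3->E4 leap 11st
  R7 @ bar3.2: B3->F3 leap 6st
  R7 @ bar5.2: B3->F3 leap 6st
  R2 @ bar6.0: D3/F3 m3 -> E3/E4 P8 similar
  R7 @ bar6.0: F3->E4 leap 11st

No (6 violations)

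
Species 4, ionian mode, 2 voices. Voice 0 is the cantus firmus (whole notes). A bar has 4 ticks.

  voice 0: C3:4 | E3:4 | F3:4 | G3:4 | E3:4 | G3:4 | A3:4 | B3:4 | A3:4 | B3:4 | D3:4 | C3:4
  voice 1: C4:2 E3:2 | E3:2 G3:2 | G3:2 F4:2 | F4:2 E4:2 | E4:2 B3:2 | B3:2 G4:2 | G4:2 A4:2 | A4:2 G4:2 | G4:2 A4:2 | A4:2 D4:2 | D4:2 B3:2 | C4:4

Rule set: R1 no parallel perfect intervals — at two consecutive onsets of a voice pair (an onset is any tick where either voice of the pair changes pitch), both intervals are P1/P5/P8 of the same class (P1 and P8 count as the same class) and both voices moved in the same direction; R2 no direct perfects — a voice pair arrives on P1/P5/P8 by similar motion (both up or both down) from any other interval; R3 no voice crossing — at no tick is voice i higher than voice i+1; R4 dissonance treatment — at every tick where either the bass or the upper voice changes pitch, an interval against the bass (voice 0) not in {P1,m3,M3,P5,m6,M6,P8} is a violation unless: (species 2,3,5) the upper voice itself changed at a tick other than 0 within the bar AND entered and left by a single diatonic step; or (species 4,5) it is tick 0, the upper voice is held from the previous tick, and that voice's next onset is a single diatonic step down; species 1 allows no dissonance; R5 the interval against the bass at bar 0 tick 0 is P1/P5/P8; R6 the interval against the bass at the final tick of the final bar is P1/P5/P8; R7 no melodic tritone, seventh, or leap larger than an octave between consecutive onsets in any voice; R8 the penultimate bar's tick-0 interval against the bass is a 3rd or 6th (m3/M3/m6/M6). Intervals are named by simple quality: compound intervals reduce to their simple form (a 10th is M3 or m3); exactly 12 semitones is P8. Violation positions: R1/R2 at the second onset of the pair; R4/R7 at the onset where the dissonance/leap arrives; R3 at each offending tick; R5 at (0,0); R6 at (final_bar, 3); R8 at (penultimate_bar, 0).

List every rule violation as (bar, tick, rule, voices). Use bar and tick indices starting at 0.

bar 0: v0=C3 v1=C4 downbeat P8
bar 1: v0=E3 v1=E3 downbeat P1
bar 2: v0=F3 v1=G3 downbeat M2
bar 3: v0=G3 v1=F4 downbeat m7
bar 4: v0=E3 v1=E4 downbeat P8
bar 5: v0=G3 v1=B3 downbeat M3
bar 6: v0=A3 v1=G4 downbeat m7
bar 7: v0=B3 v1=A4 downbeat m7
bar 8: v0=A3 v1=G4 downbeat m7
bar 9: v0=B3 v1=A4 downbeat m7
bar 10: v0=D3 v1=D4 downbeat P8
bar 11: v0=C3 v1=C4 downbeat P8
  -> R4 @ bar 2 tick 0 v(0, 1): F3/G3 M2 untreated
  -> R7 @ bar 2 tick 2 v(1,): G3->F4 leap 10st
  -> R4 @ bar 6 tick 0 v(0, 1): A3/G4 m7 untreated
  -> R4 @ bar 8 tick 0 v(0, 1): A3/G4 m7 untreated
  -> R4 @ bar 9 tick 0 v(0, 1): B3/A4 m7 untreated
  -> R8 @ bar 10 tick 0 v(0, 1): penult P8 not 3rd/6th

(2, 0, R4, (0, 1))
(2, 2, R7, (1,))
(6, 0, R4, (0, 1))
(8, 0, R4, (0, 1))
(9, 0, R4, (0, 1))
(10, 0, R8, (0, 1))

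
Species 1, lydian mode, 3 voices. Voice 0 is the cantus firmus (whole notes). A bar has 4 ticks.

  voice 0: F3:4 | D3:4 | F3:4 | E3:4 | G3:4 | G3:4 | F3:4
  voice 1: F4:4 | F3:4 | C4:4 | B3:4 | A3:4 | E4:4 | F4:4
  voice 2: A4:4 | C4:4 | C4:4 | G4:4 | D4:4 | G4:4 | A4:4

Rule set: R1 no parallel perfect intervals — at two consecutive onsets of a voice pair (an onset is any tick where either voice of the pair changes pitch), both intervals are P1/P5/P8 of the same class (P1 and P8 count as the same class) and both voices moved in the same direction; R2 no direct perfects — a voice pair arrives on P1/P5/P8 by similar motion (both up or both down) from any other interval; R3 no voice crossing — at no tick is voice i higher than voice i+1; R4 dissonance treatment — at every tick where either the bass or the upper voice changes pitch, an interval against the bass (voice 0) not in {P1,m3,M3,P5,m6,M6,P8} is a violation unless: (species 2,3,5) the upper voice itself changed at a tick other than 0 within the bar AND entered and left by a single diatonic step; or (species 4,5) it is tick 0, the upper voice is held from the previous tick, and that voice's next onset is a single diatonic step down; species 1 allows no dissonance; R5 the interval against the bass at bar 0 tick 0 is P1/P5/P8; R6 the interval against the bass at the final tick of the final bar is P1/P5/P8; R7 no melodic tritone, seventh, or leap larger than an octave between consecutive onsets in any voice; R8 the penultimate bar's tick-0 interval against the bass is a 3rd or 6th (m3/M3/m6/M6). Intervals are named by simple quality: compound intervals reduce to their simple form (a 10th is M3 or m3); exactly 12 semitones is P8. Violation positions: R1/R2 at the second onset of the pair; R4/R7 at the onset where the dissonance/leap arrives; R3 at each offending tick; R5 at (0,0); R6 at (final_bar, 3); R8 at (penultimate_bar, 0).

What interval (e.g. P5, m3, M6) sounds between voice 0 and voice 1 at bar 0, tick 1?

voice 0=F3 voice 1=F4 -> P8

P8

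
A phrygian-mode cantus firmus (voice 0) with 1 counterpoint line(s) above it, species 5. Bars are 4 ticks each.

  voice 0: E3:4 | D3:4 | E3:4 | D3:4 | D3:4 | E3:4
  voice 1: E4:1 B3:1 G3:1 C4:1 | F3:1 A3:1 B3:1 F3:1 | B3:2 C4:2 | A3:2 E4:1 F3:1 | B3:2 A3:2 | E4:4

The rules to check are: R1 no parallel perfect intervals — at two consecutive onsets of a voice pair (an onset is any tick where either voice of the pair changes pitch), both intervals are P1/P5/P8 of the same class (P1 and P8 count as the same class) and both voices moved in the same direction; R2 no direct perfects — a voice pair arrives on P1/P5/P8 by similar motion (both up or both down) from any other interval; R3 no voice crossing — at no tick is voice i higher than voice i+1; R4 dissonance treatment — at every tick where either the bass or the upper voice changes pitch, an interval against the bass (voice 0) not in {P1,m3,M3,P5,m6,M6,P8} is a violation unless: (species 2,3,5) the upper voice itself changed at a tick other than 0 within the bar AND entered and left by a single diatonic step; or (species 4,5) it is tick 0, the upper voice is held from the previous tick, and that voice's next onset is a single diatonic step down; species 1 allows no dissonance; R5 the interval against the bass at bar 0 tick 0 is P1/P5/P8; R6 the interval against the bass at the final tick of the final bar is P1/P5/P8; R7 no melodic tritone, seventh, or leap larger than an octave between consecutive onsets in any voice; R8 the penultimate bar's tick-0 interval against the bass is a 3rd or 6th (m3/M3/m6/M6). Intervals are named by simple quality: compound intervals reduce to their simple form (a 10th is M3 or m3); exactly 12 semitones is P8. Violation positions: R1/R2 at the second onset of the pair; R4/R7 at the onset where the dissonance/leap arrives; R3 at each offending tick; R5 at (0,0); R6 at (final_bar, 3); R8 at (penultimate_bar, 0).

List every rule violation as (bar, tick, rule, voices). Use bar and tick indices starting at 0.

(1, 3, R7, (1,))
(2, 0, R2, (0, 1))
(2, 0, R7, (1,))
(3, 0, R2, (0, 1))
(3, 2, R4, (0, 1))
(3, 3, R7, (1,))
(4, 0, R7, (1,))
(5, 0, R2, (0, 1))

bar 0: v0=E3 v1=E4 downbeat P8
bar 1: v0=D3 v1=F3 downbeat m3
bar 2: v0=E3 v1=B3 downbeat P5
bar 3: v0=D3 v1=A3 downbeat P5
bar 4: v0=D3 v1=B3 downbeat M6
bar 5: v0=E3 v1=E4 downbeat P8
  -> R7 @ bar 1 tick 3 v(1,): B3->F3 leap 6st
  -> R2 @ bar 2 tick 0 v(0, 1): D3/F3 m3 -> E3/B3 P5 similar
  -> R7 @ bar 2 tick 0 v(1,): F3->B3 leap 6st
  -> R2 @ bar 3 tick 0 v(0, 1): E3/C4 m6 -> D3/A3 P5 similar
  -> R4 @ bar 3 tick 2 v(0, 1): D3/E4 M2 untreated
  -> R7 @ bar 3 tick 3 v(1,): E4->F3 leap 11st
  -> R7 @ bar 4 tick 0 v(1,): F3->B3 leap 6st
  -> R2 @ bar 5 tick 0 v(0, 1): D3/A3 P5 -> E3/E4 P8 similar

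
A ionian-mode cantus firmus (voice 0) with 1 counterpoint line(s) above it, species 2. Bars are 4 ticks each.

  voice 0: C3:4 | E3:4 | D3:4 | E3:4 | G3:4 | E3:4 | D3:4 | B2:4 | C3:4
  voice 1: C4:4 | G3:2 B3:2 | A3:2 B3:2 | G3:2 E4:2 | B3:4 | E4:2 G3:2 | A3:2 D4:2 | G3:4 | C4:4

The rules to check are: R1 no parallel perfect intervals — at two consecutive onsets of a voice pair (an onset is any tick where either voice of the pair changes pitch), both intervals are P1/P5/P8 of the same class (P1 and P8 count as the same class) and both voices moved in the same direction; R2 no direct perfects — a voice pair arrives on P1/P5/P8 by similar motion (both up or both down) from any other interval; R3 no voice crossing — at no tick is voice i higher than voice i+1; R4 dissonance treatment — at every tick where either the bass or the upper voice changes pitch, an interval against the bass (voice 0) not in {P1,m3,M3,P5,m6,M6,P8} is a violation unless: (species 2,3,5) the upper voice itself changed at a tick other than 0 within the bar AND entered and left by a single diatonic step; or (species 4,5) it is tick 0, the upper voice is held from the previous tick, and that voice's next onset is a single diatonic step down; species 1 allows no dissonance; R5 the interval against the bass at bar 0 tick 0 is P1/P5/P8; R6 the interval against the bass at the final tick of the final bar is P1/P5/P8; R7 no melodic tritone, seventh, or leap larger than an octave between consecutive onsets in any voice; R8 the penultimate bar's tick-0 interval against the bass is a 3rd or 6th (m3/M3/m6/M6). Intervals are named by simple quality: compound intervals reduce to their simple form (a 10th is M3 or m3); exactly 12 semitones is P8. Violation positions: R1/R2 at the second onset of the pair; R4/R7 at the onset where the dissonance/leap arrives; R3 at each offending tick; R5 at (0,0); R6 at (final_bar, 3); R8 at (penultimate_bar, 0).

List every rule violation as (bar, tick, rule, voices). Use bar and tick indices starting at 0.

bar 0: v0=C3 v1=C4 downbeat P8
bar 1: v0=E3 v1=G3 downbeat m3
bar 2: v0=D3 v1=A3 downbeat P5
bar 3: v0=E3 v1=G3 downbeat m3
bar 4: v0=G3 v1=B3 downbeat M3
bar 5: v0=E3 v1=E4 downbeat P8
bar 6: v0=D3 v1=A3 downbeat P5
bar 7: v0=B2 v1=G3 downbeat m6
bar 8: v0=C3 v1=C4 downbeat P8
  -> R1 @ bar 2 tick 0 v(0, 1): E3/B3 P5 -> D3/A3 P5 similar
  -> R2 @ bar 8 tick 0 v(0, 1): B2/G3 m6 -> C3/C4 P8 similar

(2, 0, R1, (0, 1))
(8, 0, R2, (0, 1))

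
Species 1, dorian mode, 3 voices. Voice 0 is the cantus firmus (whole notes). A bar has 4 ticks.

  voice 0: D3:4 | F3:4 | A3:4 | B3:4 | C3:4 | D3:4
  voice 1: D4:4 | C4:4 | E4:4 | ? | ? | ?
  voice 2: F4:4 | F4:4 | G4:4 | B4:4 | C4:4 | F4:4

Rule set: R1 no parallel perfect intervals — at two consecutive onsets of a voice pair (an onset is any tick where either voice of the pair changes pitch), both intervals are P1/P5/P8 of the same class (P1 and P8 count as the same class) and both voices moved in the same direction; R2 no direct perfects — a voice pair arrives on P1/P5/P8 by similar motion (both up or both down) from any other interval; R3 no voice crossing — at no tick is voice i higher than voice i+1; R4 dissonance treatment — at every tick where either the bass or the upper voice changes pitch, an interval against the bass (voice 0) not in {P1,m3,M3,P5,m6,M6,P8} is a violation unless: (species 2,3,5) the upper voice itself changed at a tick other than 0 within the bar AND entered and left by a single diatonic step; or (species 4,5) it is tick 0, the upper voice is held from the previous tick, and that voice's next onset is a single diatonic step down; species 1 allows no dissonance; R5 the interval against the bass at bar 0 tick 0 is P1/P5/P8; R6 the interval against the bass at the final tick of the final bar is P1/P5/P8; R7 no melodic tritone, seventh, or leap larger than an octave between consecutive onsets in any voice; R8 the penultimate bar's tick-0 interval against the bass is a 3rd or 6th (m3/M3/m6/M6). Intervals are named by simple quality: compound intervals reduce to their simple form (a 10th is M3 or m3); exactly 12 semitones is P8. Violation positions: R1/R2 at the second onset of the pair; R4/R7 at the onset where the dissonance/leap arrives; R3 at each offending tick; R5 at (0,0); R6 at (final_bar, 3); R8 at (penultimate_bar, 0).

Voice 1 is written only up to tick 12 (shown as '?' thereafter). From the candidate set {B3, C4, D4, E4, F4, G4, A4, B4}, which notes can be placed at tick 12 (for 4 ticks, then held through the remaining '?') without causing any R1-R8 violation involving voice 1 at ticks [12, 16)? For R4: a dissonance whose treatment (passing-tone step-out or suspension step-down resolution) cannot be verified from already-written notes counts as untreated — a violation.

{B3, D4, G4}

B3: legal
C4: violates R4
D4: legal
E4: violates R4
F4: violates R4
G4: legal
A4: violates R4
B4: violates R2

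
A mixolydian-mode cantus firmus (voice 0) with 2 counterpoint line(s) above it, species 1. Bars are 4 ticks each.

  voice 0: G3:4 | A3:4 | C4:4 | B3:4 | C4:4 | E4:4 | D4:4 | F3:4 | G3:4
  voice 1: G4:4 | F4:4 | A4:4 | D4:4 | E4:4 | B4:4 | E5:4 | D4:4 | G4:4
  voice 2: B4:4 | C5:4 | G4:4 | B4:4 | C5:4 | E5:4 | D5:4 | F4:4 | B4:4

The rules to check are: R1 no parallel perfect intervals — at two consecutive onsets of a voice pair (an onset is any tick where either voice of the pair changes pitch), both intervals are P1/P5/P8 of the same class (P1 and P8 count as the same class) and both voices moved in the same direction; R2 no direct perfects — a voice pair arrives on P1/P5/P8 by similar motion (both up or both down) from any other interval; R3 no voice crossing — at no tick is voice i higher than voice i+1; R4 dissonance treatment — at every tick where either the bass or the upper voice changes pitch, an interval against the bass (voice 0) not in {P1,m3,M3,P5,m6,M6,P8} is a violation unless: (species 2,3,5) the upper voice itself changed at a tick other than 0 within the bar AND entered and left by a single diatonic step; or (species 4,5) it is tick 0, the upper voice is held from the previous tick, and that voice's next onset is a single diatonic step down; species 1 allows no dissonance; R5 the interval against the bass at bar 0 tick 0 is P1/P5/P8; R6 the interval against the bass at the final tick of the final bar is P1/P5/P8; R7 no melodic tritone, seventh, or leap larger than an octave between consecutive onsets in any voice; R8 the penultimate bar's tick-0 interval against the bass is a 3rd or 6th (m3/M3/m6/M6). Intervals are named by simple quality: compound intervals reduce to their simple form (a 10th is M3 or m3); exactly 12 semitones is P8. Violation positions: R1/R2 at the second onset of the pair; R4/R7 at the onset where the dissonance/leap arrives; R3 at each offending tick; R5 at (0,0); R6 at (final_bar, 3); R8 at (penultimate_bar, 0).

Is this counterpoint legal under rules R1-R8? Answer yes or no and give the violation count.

No (20 violations)

bar 0: v0=G3 v1=G4 v2=B4 (M3)
bar 1: v0=A3 v1=F4 v2=C5 (m3)
bar 2: v0=C4 v1=A4 v2=G4 (P5)
bar 3: v0=B3 v1=D4 v2=B4 (P8)
bar 4: v0=C4 v1=E4 v2=C5 (P8)
bar 5: v0=E4 v1=B4 v2=E5 (P8)
bar 6: v0=D4 v1=E5 v2=D5 (P8)
bar 7: v0=F3 v1=D4 v2=F4 (P8)
bar 8: v0=G3 v1=G4 v2=B4 (M3)
  R5 @ bar0.0: opens on M3
  R3 @ bar2.0: A4 above G4
  R3 @ bar2.1: A4 above G4
  R3 @ bar2.2: A4 above G4
  R3 @ bar2.3: A4 above G4
  R1 @ bar4.0: B3/B4 P8 -> C4/C5 P8 similar
  R1 @ bar5.0: C4/C5 P8 -> E4/E5 P8 similar
  R2 @ bar5.0: C4/E4 M3 -> E4/B4 P5 similar
  R1 @ bar6.0: E4/E5 P8 -> D4/D5 P8 similar
  R3 @ bar6.0: E5 above D5
  R4 @ bar6.0: D4/E5 M2 untreated
  R3 @ bar6.1: E5 above D5
  R3 @ bar6.2: E5 above D5
  R3 @ bar6.3: E5 above D5
  R1 @ bar7.0: D4/D5 P8 -> F3/F4 P8 similar
  R7 @ bar7.0: E5->D4 leap 14st
  R8 @ bar7.0: penult P8 not 3rd/6th
  R2 @ bar8.0: F3/D4 M6 -> G3/G4 P8 similar
  R7 @ bar8.0: F4->B4 leap 6st
  R6 @ bar8.3: closes on M3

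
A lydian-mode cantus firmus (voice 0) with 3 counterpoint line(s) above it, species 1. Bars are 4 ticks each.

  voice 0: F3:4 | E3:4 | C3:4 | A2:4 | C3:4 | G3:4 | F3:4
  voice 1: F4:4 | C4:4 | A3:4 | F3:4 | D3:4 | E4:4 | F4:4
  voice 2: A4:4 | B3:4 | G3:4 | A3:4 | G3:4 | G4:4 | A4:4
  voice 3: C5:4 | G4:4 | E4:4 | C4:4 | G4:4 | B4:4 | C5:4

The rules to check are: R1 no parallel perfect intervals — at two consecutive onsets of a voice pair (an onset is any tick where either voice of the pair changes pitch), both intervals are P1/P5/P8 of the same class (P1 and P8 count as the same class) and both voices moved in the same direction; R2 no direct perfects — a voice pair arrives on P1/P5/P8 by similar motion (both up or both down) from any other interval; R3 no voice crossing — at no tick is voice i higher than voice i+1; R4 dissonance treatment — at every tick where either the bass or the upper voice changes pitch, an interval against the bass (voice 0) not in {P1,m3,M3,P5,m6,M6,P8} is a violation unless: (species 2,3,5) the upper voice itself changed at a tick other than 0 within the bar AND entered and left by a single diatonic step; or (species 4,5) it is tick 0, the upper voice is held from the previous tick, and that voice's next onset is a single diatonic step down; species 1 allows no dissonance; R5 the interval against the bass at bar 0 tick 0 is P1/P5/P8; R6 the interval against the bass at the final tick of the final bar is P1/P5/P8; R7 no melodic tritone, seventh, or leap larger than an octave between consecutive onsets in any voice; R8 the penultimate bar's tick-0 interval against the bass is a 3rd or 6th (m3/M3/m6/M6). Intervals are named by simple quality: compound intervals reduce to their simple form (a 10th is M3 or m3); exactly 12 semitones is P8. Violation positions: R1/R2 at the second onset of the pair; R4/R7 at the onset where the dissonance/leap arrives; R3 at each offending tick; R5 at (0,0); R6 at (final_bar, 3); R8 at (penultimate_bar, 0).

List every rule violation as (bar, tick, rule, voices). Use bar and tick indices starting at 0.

(0, 0, R5, (0, 2))
(1, 0, R1, (1, 3))
(1, 0, R2, (0, 2))
(1, 0, R3, (1, 2))
(1, 0, R7, (2,))
(1, 1, R3, (1, 2))
(1, 2, R3, (1, 2))
(1, 3, R3, (1, 2))
(2, 0, R1, (0, 2))
(2, 0, R1, (1, 3))
(2, 0, R3, (1, 2))
(2, 1, R3, (1, 2))
(2, 2, R3, (1, 2))
(2, 3, R3, (1, 2))
(3, 0, R1, (1, 3))
(4, 0, R2, (0, 3))
(4, 0, R4, (0, 1))
(5, 0, R2, (0, 2))
(5, 0, R2, (1, 3))
(5, 0, R7, (1,))
(5, 0, R8, (0, 2))
(6, 0, R1, (1, 3))
(6, 3, R6, (0, 2))

bar 0: v0=F3 v1=F4 v2=A4 v3=C5 downbeat P5
bar 1: v0=E3 v1=C4 v2=B3 v3=G4 downbeat m3
bar 2: v0=C3 v1=A3 v2=G3 v3=E4 downbeat M3
bar 3: v0=A2 v1=F3 v2=A3 v3=C4 downbeat m3
bar 4: v0=C3 v1=D3 v2=G3 v3=G4 downbeat P5
bar 5: v0=G3 v1=E4 v2=G4 v3=B4 downbeat M3
bar 6: v0=F3 v1=F4 v2=A4 v3=C5 downbeat P5
  -> R5 @ bar 0 tick 0 v(0, 2): opens on M3
  -> R1 @ bar 1 tick 0 v(1, 3): F4/C5 P5 -> C4/G4 P5 similar
  -> R2 @ bar 1 tick 0 v(0, 2): F3/A4 M3 -> E3/B3 P5 similar
  -> R3 @ bar 1 tick 0 v(1, 2): C4 above B3
  -> R7 @ bar 1 tick 0 v(2,): A4->B3 leap 10st
  -> R3 @ bar 1 tick 1 v(1, 2): C4 above B3
  -> R3 @ bar 1 tick 2 v(1, 2): C4 above B3
  -> R3 @ bar 1 tick 3 v(1, 2): C4 above B3
  -> R1 @ bar 2 tick 0 v(0, 2): E3/B3 P5 -> C3/G3 P5 similar
  -> R1 @ bar 2 tick 0 v(1, 3): C4/G4 P5 -> A3/E4 P5 similar
  -> R3 @ bar 2 tick 0 v(1, 2): A3 above G3
  -> R3 @ bar 2 tick 1 v(1, 2): A3 above G3
  -> R3 @ bar 2 tick 2 v(1, 2): A3 above G3
  -> R3 @ bar 2 tick 3 v(1, 2): A3 above G3
  -> R1 @ bar 3 tick 0 v(1, 3): A3/E4 P5 -> F3/C4 P5 similar
  -> R2 @ bar 4 tick 0 v(0, 3): A2/C4 m3 -> C3/G4 P5 similar
  -> R4 @ bar 4 tick 0 v(0, 1): C3/D3 M2 untreated
  -> R2 @ bar 5 tick 0 v(0, 2): C3/G3 P5 -> G3/G4 P8 similar
  -> R2 @ bar 5 tick 0 v(1, 3): D3/G4 P4 -> E4/B4 P5 similar
  -> R7 @ bar 5 tick 0 v(1,): D3->E4 leap 14st
  -> R8 @ bar 5 tick 0 v(0, 2): penult P8 not 3rd/6th
  -> R1 @ bar 6 tick 0 v(1, 3): E4/B4 P5 -> F4/C5 P5 similar
  -> R6 @ bar 6 tick 3 v(0, 2): closes on M3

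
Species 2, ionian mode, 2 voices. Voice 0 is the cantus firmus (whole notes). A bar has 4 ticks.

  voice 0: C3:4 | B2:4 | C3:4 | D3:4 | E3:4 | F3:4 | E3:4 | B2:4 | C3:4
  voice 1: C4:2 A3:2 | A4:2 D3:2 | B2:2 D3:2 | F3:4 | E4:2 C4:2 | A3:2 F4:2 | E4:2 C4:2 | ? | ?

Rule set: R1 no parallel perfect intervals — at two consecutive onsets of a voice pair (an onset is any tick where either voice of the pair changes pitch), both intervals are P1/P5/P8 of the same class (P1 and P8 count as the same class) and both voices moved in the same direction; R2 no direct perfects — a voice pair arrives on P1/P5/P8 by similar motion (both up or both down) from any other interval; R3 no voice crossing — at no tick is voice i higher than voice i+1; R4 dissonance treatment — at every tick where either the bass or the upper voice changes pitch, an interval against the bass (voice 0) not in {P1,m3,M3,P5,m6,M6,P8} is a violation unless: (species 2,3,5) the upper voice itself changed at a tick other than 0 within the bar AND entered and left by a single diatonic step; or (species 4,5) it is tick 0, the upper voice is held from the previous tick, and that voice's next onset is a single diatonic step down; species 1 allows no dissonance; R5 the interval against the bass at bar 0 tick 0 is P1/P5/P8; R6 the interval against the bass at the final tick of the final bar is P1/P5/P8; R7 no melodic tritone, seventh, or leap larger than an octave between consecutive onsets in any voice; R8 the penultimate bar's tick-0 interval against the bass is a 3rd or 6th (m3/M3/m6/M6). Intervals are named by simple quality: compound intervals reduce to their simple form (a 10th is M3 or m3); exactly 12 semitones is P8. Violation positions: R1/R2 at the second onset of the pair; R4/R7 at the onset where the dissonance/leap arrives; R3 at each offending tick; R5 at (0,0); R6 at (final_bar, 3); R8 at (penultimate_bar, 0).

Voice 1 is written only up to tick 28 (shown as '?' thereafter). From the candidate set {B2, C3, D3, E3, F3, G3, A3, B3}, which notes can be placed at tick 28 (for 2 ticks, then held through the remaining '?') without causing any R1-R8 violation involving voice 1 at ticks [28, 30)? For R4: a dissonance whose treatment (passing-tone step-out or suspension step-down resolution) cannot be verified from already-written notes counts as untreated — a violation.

B2: violates R2,R7,R8
C3: violates R4,R8
D3: violates R7
E3: violates R4,R8
F3: violates R4,R8
G3: legal
A3: violates R4,R8
B3: violates R2,R8

{G3}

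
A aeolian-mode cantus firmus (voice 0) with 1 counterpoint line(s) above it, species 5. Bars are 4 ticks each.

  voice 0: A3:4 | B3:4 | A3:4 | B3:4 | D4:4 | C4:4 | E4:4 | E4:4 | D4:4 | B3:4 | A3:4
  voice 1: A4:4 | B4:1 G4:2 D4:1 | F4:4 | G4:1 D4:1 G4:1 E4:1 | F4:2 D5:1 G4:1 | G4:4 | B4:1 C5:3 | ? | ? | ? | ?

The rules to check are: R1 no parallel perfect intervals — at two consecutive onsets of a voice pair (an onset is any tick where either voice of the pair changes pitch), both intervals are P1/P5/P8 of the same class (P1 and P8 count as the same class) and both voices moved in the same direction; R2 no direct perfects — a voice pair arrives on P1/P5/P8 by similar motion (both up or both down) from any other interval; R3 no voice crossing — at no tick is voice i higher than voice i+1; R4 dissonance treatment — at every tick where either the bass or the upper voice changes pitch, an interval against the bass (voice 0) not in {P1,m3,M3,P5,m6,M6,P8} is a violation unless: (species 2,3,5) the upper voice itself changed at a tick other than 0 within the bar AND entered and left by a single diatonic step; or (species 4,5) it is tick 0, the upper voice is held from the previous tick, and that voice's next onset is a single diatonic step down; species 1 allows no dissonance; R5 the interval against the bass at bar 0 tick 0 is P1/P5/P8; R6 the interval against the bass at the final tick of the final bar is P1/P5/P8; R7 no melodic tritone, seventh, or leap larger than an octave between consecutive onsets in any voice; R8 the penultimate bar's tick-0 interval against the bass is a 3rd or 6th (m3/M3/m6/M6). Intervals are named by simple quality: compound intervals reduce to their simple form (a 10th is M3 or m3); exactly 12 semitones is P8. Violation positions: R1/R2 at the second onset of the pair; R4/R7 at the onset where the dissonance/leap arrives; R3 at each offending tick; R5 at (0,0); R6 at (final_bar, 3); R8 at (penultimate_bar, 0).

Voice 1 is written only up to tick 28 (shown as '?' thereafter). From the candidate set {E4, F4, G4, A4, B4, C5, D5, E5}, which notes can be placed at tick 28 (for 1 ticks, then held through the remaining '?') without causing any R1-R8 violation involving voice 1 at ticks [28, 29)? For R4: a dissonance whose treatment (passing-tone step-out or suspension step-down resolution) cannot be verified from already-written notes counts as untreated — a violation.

E4: legal
F4: violates R4
G4: legal
A4: violates R4
B4: legal
C5: legal
D5: violates R4
E5: legal

{B4, C5, E4, E5, G4}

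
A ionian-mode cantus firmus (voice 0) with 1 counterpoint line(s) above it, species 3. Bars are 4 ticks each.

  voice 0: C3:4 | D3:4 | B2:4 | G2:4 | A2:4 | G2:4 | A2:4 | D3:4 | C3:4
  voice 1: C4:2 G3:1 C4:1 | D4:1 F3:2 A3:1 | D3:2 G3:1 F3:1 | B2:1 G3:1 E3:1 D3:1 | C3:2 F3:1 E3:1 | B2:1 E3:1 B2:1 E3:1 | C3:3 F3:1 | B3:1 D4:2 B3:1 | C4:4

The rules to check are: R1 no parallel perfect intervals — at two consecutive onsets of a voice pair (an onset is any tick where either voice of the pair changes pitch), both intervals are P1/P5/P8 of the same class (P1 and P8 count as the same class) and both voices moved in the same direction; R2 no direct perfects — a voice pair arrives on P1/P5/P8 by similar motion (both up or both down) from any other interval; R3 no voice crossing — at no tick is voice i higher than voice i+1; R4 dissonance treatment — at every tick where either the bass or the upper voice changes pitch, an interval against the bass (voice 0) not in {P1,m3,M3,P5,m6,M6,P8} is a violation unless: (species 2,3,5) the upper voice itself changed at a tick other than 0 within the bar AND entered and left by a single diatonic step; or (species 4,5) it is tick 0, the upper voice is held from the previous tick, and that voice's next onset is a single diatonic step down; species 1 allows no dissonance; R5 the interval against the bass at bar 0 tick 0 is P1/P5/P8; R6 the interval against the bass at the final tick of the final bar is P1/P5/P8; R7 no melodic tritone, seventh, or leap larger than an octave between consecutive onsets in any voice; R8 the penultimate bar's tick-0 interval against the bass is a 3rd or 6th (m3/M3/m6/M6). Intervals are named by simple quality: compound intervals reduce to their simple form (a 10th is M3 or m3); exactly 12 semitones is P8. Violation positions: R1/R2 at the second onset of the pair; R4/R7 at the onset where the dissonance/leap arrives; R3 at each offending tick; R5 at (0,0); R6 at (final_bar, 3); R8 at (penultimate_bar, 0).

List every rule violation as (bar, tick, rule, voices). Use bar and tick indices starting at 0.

(1, 0, R1, (0, 1))
(2, 3, R4, (0, 1))
(3, 0, R7, (1,))
(7, 0, R7, (1,))

bar 0: v0=C3 v1=C4 downbeat P8
bar 1: v0=D3 v1=D4 downbeat P8
bar 2: v0=B2 v1=D3 downbeat m3
bar 3: v0=G2 v1=B2 downbeat M3
bar 4: v0=A2 v1=C3 downbeat m3
bar 5: v0=G2 v1=B2 downbeat M3
bar 6: v0=A2 v1=C3 downbeat m3
bar 7: v0=D3 v1=B3 downbeat M6
bar 8: v0=C3 v1=C4 downbeat P8
  -> R1 @ bar 1 tick 0 v(0, 1): C3/C4 P8 -> D3/D4 P8 similar
  -> R4 @ bar 2 tick 3 v(0, 1): B2/F3 TT untreated
  -> R7 @ bar 3 tick 0 v(1,): F3->B2 leap 6st
  -> R7 @ bar 7 tick 0 v(1,): F3->B3 leap 6st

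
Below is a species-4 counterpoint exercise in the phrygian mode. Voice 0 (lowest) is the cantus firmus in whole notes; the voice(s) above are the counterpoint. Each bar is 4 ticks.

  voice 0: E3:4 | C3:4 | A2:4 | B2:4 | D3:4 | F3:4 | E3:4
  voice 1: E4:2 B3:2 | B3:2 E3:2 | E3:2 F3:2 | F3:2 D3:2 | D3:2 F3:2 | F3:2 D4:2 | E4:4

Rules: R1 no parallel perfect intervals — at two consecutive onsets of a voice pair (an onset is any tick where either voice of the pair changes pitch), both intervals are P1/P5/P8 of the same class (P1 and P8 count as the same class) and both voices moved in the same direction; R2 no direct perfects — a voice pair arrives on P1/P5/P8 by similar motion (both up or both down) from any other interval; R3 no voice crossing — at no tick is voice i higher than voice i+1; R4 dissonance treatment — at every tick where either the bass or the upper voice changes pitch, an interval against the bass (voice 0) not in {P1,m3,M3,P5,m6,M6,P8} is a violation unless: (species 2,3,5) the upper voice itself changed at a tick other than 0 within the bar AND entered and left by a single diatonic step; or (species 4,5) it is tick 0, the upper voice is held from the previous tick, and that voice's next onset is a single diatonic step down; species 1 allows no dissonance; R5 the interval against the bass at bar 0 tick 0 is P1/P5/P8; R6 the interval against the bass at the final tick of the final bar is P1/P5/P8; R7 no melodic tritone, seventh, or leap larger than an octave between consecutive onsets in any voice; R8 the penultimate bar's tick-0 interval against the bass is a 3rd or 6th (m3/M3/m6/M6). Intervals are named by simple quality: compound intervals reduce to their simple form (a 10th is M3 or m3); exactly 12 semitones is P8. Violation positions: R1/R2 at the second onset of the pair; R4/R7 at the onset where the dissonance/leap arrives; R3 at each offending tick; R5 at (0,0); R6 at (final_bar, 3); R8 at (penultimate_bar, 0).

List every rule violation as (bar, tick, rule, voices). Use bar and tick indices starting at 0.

(1, 0, R4, (0, 1))
(3, 0, R4, (0, 1))
(5, 0, R8, (0, 1))

bar 0: v0=E3 v1=E4 downbeat P8
bar 1: v0=C3 v1=B3 downbeat M7
bar 2: v0=A2 v1=E3 downbeat P5
bar 3: v0=B2 v1=F3 downbeat TT
bar 4: v0=D3 v1=D3 downbeat P1
bar 5: v0=F3 v1=F3 downbeat P1
bar 6: v0=E3 v1=E4 downbeat P8
  -> R4 @ bar 1 tick 0 v(0, 1): C3/B3 M7 untreated
  -> R4 @ bar 3 tick 0 v(0, 1): B2/F3 TT untreated
  -> R8 @ bar 5 tick 0 v(0, 1): penult P1 not 3rd/6th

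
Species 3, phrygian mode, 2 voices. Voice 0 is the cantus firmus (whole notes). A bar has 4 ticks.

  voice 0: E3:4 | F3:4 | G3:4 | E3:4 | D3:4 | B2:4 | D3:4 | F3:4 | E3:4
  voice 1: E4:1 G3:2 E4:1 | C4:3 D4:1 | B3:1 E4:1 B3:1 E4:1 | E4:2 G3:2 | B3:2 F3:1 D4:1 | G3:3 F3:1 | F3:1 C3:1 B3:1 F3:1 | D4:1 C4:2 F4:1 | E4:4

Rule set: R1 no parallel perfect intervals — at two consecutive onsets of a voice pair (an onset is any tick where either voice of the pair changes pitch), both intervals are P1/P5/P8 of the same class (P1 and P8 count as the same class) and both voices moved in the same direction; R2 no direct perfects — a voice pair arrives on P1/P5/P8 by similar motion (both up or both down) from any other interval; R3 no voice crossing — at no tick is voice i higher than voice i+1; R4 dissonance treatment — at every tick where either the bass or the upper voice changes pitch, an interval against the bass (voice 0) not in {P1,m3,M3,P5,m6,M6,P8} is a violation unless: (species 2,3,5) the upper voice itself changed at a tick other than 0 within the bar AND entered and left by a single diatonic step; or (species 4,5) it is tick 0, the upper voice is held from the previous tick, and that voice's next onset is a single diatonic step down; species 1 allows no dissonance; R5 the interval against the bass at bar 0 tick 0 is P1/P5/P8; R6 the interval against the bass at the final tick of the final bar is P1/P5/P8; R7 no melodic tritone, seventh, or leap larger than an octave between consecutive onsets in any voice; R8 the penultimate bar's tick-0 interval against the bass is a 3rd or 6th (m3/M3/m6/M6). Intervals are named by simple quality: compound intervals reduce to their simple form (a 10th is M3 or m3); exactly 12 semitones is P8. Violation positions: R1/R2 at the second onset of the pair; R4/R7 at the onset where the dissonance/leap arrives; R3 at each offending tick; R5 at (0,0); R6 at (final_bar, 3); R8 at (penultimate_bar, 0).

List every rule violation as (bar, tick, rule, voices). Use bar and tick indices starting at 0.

(4, 2, R7, (1,))
(5, 3, R4, (0, 1))
(6, 1, R3, (0, 1))
(6, 1, R4, (0, 1))
(6, 2, R7, (1,))
(6, 3, R7, (1,))
(8, 0, R1, (0, 1))

bar 0: v0=E3 v1=E4 downbeat P8
bar 1: v0=F3 v1=C4 downbeat P5
bar 2: v0=G3 v1=B3 downbeat M3
bar 3: v0=E3 v1=E4 downbeat P8
bar 4: v0=D3 v1=B3 downbeat M6
bar 5: v0=B2 v1=G3 downbeat m6
bar 6: v0=D3 v1=F3 downbeat m3
bar 7: v0=F3 v1=D4 downbeat M6
bar 8: v0=E3 v1=E4 downbeat P8
  -> R7 @ bar 4 tick 2 v(1,): B3->F3 leap 6st
  -> R4 @ bar 5 tick 3 v(0, 1): B2/F3 TT untreated
  -> R3 @ bar 6 tick 1 v(0, 1): D3 above C3
  -> R4 @ bar 6 tick 1 v(0, 1): D3/C3 M2 untreated
  -> R7 @ bar 6 tick 2 v(1,): C3->B3 leap 11st
  -> R7 @ bar 6 tick 3 v(1,): B3->F3 leap 6st
  -> R1 @ bar 8 tick 0 v(0, 1): F3/F4 P8 -> E3/E4 P8 similar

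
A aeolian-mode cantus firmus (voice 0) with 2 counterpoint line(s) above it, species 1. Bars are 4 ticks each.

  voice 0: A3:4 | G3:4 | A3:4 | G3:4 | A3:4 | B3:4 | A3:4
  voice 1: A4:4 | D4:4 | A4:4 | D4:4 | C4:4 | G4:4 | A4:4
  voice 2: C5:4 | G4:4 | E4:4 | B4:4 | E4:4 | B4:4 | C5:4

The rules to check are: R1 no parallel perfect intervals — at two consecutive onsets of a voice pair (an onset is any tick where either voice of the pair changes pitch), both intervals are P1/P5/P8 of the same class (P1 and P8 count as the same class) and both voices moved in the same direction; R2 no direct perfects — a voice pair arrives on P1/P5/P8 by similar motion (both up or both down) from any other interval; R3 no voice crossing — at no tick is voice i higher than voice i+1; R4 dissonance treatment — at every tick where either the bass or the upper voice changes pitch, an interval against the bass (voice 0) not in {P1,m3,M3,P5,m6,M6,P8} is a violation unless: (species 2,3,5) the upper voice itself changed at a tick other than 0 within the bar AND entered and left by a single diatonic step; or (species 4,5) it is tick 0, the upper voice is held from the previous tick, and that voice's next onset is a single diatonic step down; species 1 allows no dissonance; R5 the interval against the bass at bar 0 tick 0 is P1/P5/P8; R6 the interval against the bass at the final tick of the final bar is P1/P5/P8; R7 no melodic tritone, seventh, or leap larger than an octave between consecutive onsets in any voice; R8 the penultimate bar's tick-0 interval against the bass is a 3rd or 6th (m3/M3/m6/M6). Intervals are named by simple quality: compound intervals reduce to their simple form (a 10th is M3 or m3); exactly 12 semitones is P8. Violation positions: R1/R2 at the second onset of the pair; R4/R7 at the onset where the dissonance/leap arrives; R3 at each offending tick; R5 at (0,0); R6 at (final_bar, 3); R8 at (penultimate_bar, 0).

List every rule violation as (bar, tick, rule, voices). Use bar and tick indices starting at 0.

bar 0: v0=A3 v1=A4 v2=C5 downbeat m3
bar 1: v0=G3 v1=D4 v2=G4 downbeat P8
bar 2: v0=A3 v1=A4 v2=E4 downbeat P5
bar 3: v0=G3 v1=D4 v2=B4 downbeat M3
bar 4: v0=A3 v1=C4 v2=E4 downbeat P5
bar 5: v0=B3 v1=G4 v2=B4 downbeat P8
bar 6: v0=A3 v1=A4 v2=C5 downbeat m3
  -> R5 @ bar 0 tick 0 v(0, 2): opens on m3
  -> R2 @ bar 1 tick 0 v(0, 1): A3/A4 P8 -> G3/D4 P5 similar
  -> R2 @ bar 1 tick 0 v(0, 2): A3/C5 m3 -> G3/G4 P8 similar
  -> R2 @ bar 2 tick 0 v(0, 1): G3/D4 P5 -> A3/A4 P8 similar
  -> R3 @ bar 2 tick 0 v(1, 2): A4 above E4
  -> R3 @ bar 2 tick 1 v(1, 2): A4 above E4
  -> R3 @ bar 2 tick 2 v(1, 2): A4 above E4
  -> R3 @ bar 2 tick 3 v(1, 2): A4 above E4
  -> R2 @ bar 3 tick 0 v(0, 1): A3/A4 P8 -> G3/D4 P5 similar
  -> R2 @ bar 5 tick 0 v(0, 2): A3/E4 P5 -> B3/B4 P8 similar
  -> R8 @ bar 5 tick 0 v(0, 2): penult P8 not 3rd/6th
  -> R6 @ bar 6 tick 3 v(0, 2): closes on m3

(0, 0, R5, (0, 2))
(1, 0, R2, (0, 1))
(1, 0, R2, (0, 2))
(2, 0, R2, (0, 1))
(2, 0, R3, (1, 2))
(2, 1, R3, (1, 2))
(2, 2, R3, (1, 2))
(2, 3, R3, (1, 2))
(3, 0, R2, (0, 1))
(5, 0, R2, (0, 2))
(5, 0, R8, (0, 2))
(6, 3, R6, (0, 2))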